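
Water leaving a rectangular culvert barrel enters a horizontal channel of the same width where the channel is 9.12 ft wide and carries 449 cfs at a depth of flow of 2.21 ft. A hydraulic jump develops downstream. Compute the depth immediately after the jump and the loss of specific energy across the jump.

q = Q/b = 449/9.12 = 49.2 ft²/s; V₁ = q/y₁ = 22.3 ft/s. Fr₁ = V₁/√(g·y₁) = 2.64.
Bélanger equation: y₂/y₁ = ½[√(1 + 8Fr₁²) − 1] = ½[√56.79 − 1] = 3.27.
y₂ = 3.27 × 2.21 = 7.22 ft.
V₂ = q/y₂ = 49.2/7.22 = 6.82 ft/s. E₁ = y₁ + V₁²/2g = 9.92 ft; E₂ = y₂ + V₂²/2g = 7.94 ft. ΔE = E₁ − E₂ = 1.97 ft.

y₂ = 7.22 ft; ΔE = 1.97 ft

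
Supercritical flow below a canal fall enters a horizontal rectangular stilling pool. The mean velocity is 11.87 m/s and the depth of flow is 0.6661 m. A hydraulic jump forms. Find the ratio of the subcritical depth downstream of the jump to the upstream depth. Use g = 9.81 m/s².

Fr₁ = V₁/√(g·y₁) = 11.87/√(9.81×0.6661) = 4.644.
By Bélanger, y₂/y₁ = ½[√(1 + 8Fr₁²) − 1] = ½[√173.50 − 1] = 6.086.

y₂/y₁ = 6.086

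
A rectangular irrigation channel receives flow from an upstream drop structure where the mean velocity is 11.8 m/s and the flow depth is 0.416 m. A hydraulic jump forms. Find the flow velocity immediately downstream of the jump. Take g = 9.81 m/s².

Fr₁ = V₁/√(g·y₁) = 11.8/√(9.81×0.416) = 5.84.
By Bélanger, y₂/y₁ = ½[√(1 + 8Fr₁²) − 1] = ½[√274.0 − 1] = 7.78.
y₂ = 7.78 × 0.416 = 3.23 m.
q = V₁·y₁ = 11.8 × 0.416 = 4.91 m²/s.
V₂ = q/y₂ = 4.91/3.23 = 1.52 m/s.

V₂ = 1.52 m/s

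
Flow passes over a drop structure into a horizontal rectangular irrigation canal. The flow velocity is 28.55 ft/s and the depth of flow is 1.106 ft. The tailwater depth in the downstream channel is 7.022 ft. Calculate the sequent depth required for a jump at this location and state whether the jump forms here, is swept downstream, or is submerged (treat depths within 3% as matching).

y₂ = 6.950 ft; the jump forms here

Fr₁ = V₁/√(g·y₁) = 28.55/√(32.2×1.106) = 4.784.
Conjugate-depth relation: y₂/y₁ = ½[√(1 + 8Fr₁²) − 1] = ½[√184.10 − 1] = 6.284.
y₂ = 6.284 × 1.106 = 6.950 ft.
Tailwater y_tw = 7.022 ft: y_tw ≈ y₂, so the jump forms here.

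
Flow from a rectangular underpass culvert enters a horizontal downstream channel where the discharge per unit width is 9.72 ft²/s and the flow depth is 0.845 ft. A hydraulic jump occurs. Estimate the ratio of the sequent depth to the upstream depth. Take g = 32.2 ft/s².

y₂/y₁ = 2.66

V₁ = q/y₁ = 9.72/0.845 = 11.5 ft/s. Fr₁ = V₁/√(g·y₁) = 11.5/√(32.2×0.845) = 2.21.
By Bélanger, y₂/y₁ = ½[√(1 + 8Fr₁²) − 1] = ½[√39.90 − 1] = 2.66.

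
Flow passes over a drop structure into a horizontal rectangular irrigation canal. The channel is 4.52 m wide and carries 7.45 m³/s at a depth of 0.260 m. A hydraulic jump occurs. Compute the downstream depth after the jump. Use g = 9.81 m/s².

y₂ = 1.34 m

q = Q/b = 7.45/4.52 = 1.65 m²/s; V₁ = q/y₁ = 6.34 m/s. Fr₁ = V₁/√(g·y₁) = 3.97.
From the momentum equation for a rectangular channel, y₂/y₁ = ½[√(1 + 8Fr₁²) − 1] = ½[√127.0 − 1] = 5.14.
y₂ = 5.14 × 0.260 = 1.34 m.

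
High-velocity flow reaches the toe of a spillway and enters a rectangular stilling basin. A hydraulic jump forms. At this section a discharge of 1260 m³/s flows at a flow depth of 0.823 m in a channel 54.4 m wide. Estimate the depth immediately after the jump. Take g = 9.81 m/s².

y₂ = 11.1 m

q = Q/b = 1260/54.4 = 23.2 m²/s; V₁ = q/y₁ = 28.1 m/s. Fr₁ = V₁/√(g·y₁) = 9.90.
From the momentum equation for a rectangular channel, y₂/y₁ = ½[√(1 + 8Fr₁²) − 1] = ½[√785.8 − 1] = 13.5.
y₂ = 13.5 × 0.823 = 11.1 m.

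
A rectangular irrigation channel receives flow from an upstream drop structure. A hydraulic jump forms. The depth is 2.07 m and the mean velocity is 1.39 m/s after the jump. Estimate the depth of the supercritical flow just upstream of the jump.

Fr₂ = V₂/√(g·y₂) = 1.39/√(9.81×2.07) = 0.308.
Applying the sequent-depth relation in reverse, y₁/y₂ = ½[√(1 + 8Fr₂²) − 1] = ½[√1.761 − 1] = 0.164.
y₁ = 0.164 × 2.07 = 0.339 m.

y₁ = 0.339 m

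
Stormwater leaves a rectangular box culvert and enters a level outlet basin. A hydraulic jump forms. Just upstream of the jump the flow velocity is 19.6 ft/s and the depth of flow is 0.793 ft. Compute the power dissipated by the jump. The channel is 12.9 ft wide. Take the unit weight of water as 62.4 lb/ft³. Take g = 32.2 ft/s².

P = 58.0 hp

Fr₁ = V₁/√(g·y₁) = 19.6/√(32.2×0.793) = 3.88.
Conjugate-depth relation: y₂/y₁ = ½[√(1 + 8Fr₁²) − 1] = ½[√121.4 − 1] = 5.01.
y₂ = 5.01 × 0.793 = 3.97 ft.
q = V₁·y₁ = 19.6 × 0.793 = 15.5 ft²/s. V₂ = q/y₂ = 15.5/3.97 = 3.91 ft/s. E₁ = y₁ + V₁²/2g = 6.76 ft; E₂ = y₂ + V₂²/2g = 4.21 ft. ΔE = E₁ − E₂ = 2.55 ft.
Q = q·b = 15.5 × 12.9 = 201 cfs. P = γ·Q·ΔE/550 = 62.4 × 201 × 2.55 / 550 = 58.0 hp.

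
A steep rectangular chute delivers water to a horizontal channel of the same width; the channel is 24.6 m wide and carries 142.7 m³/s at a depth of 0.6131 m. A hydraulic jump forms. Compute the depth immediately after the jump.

y₂ = 3.053 m

q = Q/b = 142.7/24.6 = 5.801 m²/s; V₁ = q/y₁ = 9.461 m/s. Fr₁ = V₁/√(g·y₁) = 3.858.
Conjugate-depth relation: y₂/y₁ = ½[√(1 + 8Fr₁²) − 1] = ½[√120.07 − 1] = 4.979.
y₂ = 4.979 × 0.6131 = 3.053 m.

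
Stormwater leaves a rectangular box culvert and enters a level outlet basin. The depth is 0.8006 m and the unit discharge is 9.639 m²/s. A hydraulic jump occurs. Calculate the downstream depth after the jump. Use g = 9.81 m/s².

y₂ = 4.480 m

V₁ = q/y₁ = 9.639/0.8006 = 12.04 m/s. Fr₁ = V₁/√(g·y₁) = 12.04/√(9.81×0.8006) = 4.296.
Conjugate-depth relation: y₂/y₁ = ½[√(1 + 8Fr₁²) − 1] = ½[√148.65 − 1] = 5.596.
y₂ = 5.596 × 0.8006 = 4.480 m.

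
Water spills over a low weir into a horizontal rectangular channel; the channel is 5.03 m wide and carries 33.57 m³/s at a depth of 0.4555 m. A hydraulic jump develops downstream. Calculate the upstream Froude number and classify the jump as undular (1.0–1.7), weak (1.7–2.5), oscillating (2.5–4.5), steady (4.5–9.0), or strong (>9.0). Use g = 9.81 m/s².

q = Q/b = 33.57/5.03 = 6.674 m²/s; V₁ = q/y₁ = 14.65 m/s. Fr₁ = V₁/√(g·y₁) = 6.931.
Fr₁ = 6.931 lies in the steady range.

Fr₁ = 6.931; steady jump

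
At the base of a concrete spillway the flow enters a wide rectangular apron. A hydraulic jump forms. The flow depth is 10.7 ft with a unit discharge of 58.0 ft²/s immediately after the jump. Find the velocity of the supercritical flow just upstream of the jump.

V₁ = 36.5 ft/s

V₂ = q/y₂ = 58.0/10.7 = 5.42 ft/s; Fr₂ = V₂/√(g·y₂) = 0.292.
Applying the sequent-depth relation in reverse, y₁/y₂ = ½[√(1 + 8Fr₂²) − 1] = ½[√1.682 − 1] = 0.149.
y₁ = 0.149 × 10.7 = 1.59 ft.
V₁ = q/y₁ = 58.0/1.59 = 36.5 ft/s.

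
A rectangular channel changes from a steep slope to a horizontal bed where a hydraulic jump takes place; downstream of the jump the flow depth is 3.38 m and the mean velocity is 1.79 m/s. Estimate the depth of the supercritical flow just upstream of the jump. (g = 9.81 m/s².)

y₁ = 0.560 m

Fr₂ = V₂/√(g·y₂) = 1.79/√(9.81×3.38) = 0.311.
Applying the sequent-depth relation in reverse, y₁/y₂ = ½[√(1 + 8Fr₂²) − 1] = ½[√1.773 − 1] = 0.166.
y₁ = 0.166 × 3.38 = 0.560 m.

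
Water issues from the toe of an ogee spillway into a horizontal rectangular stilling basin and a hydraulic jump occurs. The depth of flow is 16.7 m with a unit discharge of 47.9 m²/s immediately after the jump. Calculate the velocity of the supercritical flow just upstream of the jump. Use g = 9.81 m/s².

V₂ = q/y₂ = 47.9/16.7 = 2.87 m/s; Fr₂ = V₂/√(g·y₂) = 0.224.
The Bélanger relation is symmetric: y₁/y₂ = ½[√(1 + 8Fr₂²) − 1] = ½[√1.402 − 1] = 0.0920.
y₁ = 0.0920 × 16.7 = 1.54 m.
V₁ = q/y₁ = 47.9/1.54 = 31.2 m/s.

V₁ = 31.2 m/s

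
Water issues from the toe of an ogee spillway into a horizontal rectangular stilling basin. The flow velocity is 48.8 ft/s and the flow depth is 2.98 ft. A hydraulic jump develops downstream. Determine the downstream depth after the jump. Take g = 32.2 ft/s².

Fr₁ = V₁/√(g·y₁) = 48.8/√(32.2×2.98) = 4.98.
Sequent-depth ratio: y₂/y₁ = ½[√(1 + 8Fr₁²) − 1] = ½[√199.5 − 1] = 6.56.
y₂ = 6.56 × 2.98 = 19.6 ft.

y₂ = 19.6 ft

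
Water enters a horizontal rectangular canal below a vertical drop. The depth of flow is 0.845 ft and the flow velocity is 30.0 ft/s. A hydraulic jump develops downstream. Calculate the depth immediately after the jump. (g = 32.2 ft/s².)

Fr₁ = V₁/√(g·y₁) = 30.0/√(32.2×0.845) = 5.75.
Bélanger equation: y₂/y₁ = ½[√(1 + 8Fr₁²) − 1] = ½[√265.6 − 1] = 7.65.
y₂ = 7.65 × 0.845 = 6.46 ft.

y₂ = 6.46 ft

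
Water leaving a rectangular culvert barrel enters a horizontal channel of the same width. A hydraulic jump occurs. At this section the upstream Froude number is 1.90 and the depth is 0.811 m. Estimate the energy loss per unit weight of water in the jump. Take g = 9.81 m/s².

Fr₁ = 1.90 (given).
Bélanger equation: y₂/y₁ = ½[√(1 + 8Fr₁²) − 1] = ½[√29.88 − 1] = 2.23.
y₂ = 2.23 × 0.811 = 1.81 m.
Head loss: ΔE = (y₂ − y₁)³/(4y₁y₂) = (1.81 − 0.811)³/(4×0.811×1.81) = 1.00/5.88 = 0.170 m.

ΔE = 0.170 m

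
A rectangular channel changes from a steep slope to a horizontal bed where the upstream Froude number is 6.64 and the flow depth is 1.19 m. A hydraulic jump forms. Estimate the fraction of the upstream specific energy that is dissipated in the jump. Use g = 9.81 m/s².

Fr₁ = 6.64 (given).
Conjugate-depth relation: y₂/y₁ = ½[√(1 + 8Fr₁²) − 1] = ½[√353.7 − 1] = 8.90.
y₂ = 8.90 × 1.19 = 10.6 m.
E₁ = y₁(1 + Fr₁²/2) = 1.19×(1 + 6.64²/2) = 27.4 m. ΔE = (y₂ − y₁)³/(4y₁y₂) = 16.5 m. ΔE/E₁ = 16.5/27.4 = 0.602.

ΔE/E₁ = 0.602 (60.2%)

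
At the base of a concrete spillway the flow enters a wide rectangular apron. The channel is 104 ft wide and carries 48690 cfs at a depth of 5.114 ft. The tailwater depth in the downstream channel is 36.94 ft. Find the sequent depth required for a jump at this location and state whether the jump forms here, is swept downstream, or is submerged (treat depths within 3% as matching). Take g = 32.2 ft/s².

y₂ = 49.10 ft; the jump is swept downstream

q = Q/b = 48690/104 = 468.2 ft²/s; V₁ = q/y₁ = 91.55 ft/s. Fr₁ = V₁/√(g·y₁) = 7.134.
Sequent-depth ratio: y₂/y₁ = ½[√(1 + 8Fr₁²) − 1] = ½[√408.16 − 1] = 9.601.
y₂ = 9.601 × 5.114 = 49.10 ft.
Tailwater y_tw = 36.94 ft: y_tw < y₂, so the jump is swept downstream.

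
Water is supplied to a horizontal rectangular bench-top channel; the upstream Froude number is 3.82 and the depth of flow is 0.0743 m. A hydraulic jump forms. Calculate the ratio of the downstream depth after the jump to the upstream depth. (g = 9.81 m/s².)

Fr₁ = 3.82 (given).
Conjugate-depth relation: y₂/y₁ = ½[√(1 + 8Fr₁²) − 1] = ½[√117.7 − 1] = 4.93.

y₂/y₁ = 4.93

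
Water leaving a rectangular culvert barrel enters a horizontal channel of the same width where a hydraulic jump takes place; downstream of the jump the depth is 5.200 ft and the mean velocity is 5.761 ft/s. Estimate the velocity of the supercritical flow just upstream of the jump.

V₁ = 18.95 ft/s

Fr₂ = V₂/√(g·y₂) = 5.761/√(32.2×5.200) = 0.4452.
From the momentum equation (using Fr₂), y₁/y₂ = ½[√(1 + 8Fr₂²) − 1] = ½[√2.5857 − 1] = 0.3040.
y₁ = 0.3040 × 5.200 = 1.581 ft.
V₁ = q/y₁ = 29.96/1.581 = 18.95 ft/s.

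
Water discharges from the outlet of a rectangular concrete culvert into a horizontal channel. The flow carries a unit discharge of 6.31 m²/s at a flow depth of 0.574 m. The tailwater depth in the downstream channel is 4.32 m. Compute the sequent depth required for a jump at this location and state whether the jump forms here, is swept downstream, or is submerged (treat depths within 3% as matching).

y₂ = 3.48 m; the jump is submerged

V₁ = q/y₁ = 6.31/0.574 = 11.0 m/s. Fr₁ = V₁/√(g·y₁) = 11.0/√(9.81×0.574) = 4.63.
By Bélanger, y₂/y₁ = ½[√(1 + 8Fr₁²) − 1] = ½[√172.7 − 1] = 6.07.
y₂ = 6.07 × 0.574 = 3.48 m.
Tailwater y_tw = 4.32 m: y_tw > y₂, so the jump is submerged.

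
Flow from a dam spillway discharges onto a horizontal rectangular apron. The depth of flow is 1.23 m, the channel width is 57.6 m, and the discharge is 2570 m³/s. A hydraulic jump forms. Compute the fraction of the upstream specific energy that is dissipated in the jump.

q = Q/b = 2570/57.6 = 44.6 m²/s; V₁ = q/y₁ = 36.3 m/s. Fr₁ = V₁/√(g·y₁) = 10.4.
Bélanger equation: y₂/y₁ = ½[√(1 + 8Fr₁²) − 1] = ½[√873.4 − 1] = 14.3.
y₂ = 14.3 × 1.23 = 17.6 m.
E₁ = y₁ + V₁²/2g = 68.3 m. ΔE = (y₂ − y₁)³/(4y₁y₂) = 50.4 m. ΔE/E₁ = 50.4/68.3 = 0.738.

ΔE/E₁ = 0.738 (73.8%)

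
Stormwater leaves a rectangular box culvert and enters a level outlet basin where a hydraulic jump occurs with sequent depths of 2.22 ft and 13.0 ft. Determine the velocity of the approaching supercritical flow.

For a rectangular channel the momentum equation gives q² = ½·g·y₁·y₂·(y₁ + y₂) = ½×32.2×2.22×13.0×15.2 = 7072.
q = √7072 = 84.1 ft²/s.
V₁ = q/y₁ = 84.1/2.22 = 37.9 ft/s.

V₁ = 37.9 ft/s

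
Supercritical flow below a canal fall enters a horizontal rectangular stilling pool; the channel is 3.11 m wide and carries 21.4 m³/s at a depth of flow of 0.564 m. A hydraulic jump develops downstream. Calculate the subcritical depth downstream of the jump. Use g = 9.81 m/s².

y₂ = 3.86 m

q = Q/b = 21.4/3.11 = 6.88 m²/s; V₁ = q/y₁ = 12.2 m/s. Fr₁ = V₁/√(g·y₁) = 5.19.
Conjugate-depth relation: y₂/y₁ = ½[√(1 + 8Fr₁²) − 1] = ½[√216.2 − 1] = 6.85.
y₂ = 6.85 × 0.564 = 3.86 m.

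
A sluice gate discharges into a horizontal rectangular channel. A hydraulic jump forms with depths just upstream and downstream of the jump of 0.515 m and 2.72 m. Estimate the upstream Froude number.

For a rectangular channel the momentum equation gives q² = ½·g·y₁·y₂·(y₁ + y₂) = ½×9.81×0.515×2.72×3.24 = 22.2.
q = √22.2 = 4.71 m²/s.
V₁ = q/y₁ = 9.15 m/s; Fr₁ = V₁/√(g·y₁) = 4.07.

Fr₁ = 4.07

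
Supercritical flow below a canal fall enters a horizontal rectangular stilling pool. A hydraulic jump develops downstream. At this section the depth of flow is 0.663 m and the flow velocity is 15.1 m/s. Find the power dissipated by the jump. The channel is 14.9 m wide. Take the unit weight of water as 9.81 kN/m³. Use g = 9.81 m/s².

P = 10050 kW

Fr₁ = V₁/√(g·y₁) = 15.1/√(9.81×0.663) = 5.92.
Sequent-depth ratio: y₂/y₁ = ½[√(1 + 8Fr₁²) − 1] = ½[√281.5 − 1] = 7.89.
y₂ = 7.89 × 0.663 = 5.23 m.
q = V₁·y₁ = 15.1 × 0.663 = 10.0 m²/s. V₂ = q/y₂ = 10.0/5.23 = 1.91 m/s. E₁ = y₁ + V₁²/2g = 12.3 m; E₂ = y₂ + V₂²/2g = 5.42 m. ΔE = E₁ − E₂ = 6.87 m.
Q = q·b = 10.0 × 14.9 = 149 m³/s. P = γ·Q·ΔE = 9.81 × 149 × 6.87 = 10050 kW.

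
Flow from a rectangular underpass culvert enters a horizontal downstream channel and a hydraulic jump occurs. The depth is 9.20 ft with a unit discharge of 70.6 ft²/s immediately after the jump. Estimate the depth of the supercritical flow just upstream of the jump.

y₁ = 2.80 ft

V₂ = q/y₂ = 70.6/9.20 = 7.67 ft/s; Fr₂ = V₂/√(g·y₂) = 0.446.
The Bélanger relation is symmetric: y₁/y₂ = ½[√(1 + 8Fr₂²) − 1] = ½[√2.590 − 1] = 0.305.
y₁ = 0.305 × 9.20 = 2.80 ft.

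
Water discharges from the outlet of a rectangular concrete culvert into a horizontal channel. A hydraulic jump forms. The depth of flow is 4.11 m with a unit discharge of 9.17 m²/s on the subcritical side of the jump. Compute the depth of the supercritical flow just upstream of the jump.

y₁ = 0.842 m

V₂ = q/y₂ = 9.17/4.11 = 2.23 m/s; Fr₂ = V₂/√(g·y₂) = 0.351.
Since the conjugate-depth ratio holds either way, y₁/y₂ = ½[√(1 + 8Fr₂²) − 1] = ½[√1.988 − 1] = 0.205.
y₁ = 0.205 × 4.11 = 0.842 m.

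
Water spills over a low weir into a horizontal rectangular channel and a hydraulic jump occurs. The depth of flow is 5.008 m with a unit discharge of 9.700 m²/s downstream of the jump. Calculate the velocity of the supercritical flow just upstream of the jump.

V₂ = q/y₂ = 9.700/5.008 = 1.937 m/s; Fr₂ = V₂/√(g·y₂) = 0.2763.
From the momentum equation (using Fr₂), y₁/y₂ = ½[√(1 + 8Fr₂²) − 1] = ½[√1.6109 − 1] = 0.1346.
y₁ = 0.1346 × 5.008 = 0.6741 m.
V₁ = q/y₁ = 9.700/0.6741 = 14.39 m/s.

V₁ = 14.39 m/s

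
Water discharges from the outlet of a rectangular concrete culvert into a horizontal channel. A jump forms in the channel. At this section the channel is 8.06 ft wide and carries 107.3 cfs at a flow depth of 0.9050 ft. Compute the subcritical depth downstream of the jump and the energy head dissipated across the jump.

y₂ = 3.064 ft; ΔE = 0.9076 ft

q = Q/b = 107.3/8.06 = 13.31 ft²/s; V₁ = q/y₁ = 14.71 ft/s. Fr₁ = V₁/√(g·y₁) = 2.725.
Bélanger equation: y₂/y₁ = ½[√(1 + 8Fr₁²) − 1] = ½[√60.404 − 1] = 3.386.
y₂ = 3.386 × 0.9050 = 3.064 ft.
V₂ = q/y₂ = 13.31/3.064 = 4.344 ft/s. E₁ = y₁ + V₁²/2g = 4.265 ft; E₂ = y₂ + V₂²/2g = 3.357 ft. ΔE = E₁ − E₂ = 0.9076 ft.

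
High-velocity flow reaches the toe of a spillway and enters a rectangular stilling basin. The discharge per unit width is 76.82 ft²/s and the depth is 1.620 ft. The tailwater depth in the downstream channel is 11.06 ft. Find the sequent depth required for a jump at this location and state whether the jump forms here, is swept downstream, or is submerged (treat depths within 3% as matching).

y₂ = 14.25 ft; the jump is swept downstream

V₁ = q/y₁ = 76.82/1.620 = 47.42 ft/s. Fr₁ = V₁/√(g·y₁) = 47.42/√(32.2×1.620) = 6.566.
Conjugate-depth relation: y₂/y₁ = ½[√(1 + 8Fr₁²) − 1] = ½[√345.86 − 1] = 8.799.
y₂ = 8.799 × 1.620 = 14.25 ft.
Tailwater y_tw = 11.06 ft: y_tw < y₂, so the jump is swept downstream.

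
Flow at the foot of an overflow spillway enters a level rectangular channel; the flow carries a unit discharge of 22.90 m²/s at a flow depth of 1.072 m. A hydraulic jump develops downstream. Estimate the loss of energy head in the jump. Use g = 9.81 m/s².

ΔE = 14.57 m

V₁ = q/y₁ = 22.90/1.072 = 21.36 m/s. Fr₁ = V₁/√(g·y₁) = 21.36/√(9.81×1.072) = 6.587.
Bélanger equation: y₂/y₁ = ½[√(1 + 8Fr₁²) − 1] = ½[√348.14 − 1] = 8.829.
y₂ = 8.829 × 1.072 = 9.465 m.
Head loss: ΔE = (y₂ − y₁)³/(4y₁y₂) = (9.465 − 1.072)³/(4×1.072×9.465) = 591.2/40.59 = 14.57 m.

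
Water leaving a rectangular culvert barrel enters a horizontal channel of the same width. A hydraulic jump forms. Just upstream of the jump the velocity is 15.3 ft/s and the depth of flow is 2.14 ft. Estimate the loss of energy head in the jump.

ΔE = 0.382 ft

Fr₁ = V₁/√(g·y₁) = 15.3/√(32.2×2.14) = 1.84.
Sequent-depth ratio: y₂/y₁ = ½[√(1 + 8Fr₁²) − 1] = ½[√28.18 − 1] = 2.15.
y₂ = 2.15 × 2.14 = 4.61 ft.
Head loss: ΔE = (y₂ − y₁)³/(4y₁y₂) = (4.61 − 2.14)³/(4×2.14×4.61) = 15.1/39.5 = 0.382 ft.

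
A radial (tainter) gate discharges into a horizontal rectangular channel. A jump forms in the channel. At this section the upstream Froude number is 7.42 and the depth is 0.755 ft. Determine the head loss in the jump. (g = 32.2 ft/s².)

ΔE = 13.8 ft

Fr₁ = 7.42 (given).
Conjugate-depth relation: y₂/y₁ = ½[√(1 + 8Fr₁²) − 1] = ½[√441.5 − 1] = 10.0.
y₂ = 10.0 × 0.755 = 7.55 ft.
Head loss: ΔE = (y₂ − y₁)³/(4y₁y₂) = (7.55 − 0.755)³/(4×0.755×7.55) = 314/22.8 = 13.8 ft.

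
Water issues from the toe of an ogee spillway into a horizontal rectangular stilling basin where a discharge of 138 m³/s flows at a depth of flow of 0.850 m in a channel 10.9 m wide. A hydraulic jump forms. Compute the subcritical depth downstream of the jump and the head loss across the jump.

q = Q/b = 138/10.9 = 12.7 m²/s; V₁ = q/y₁ = 14.9 m/s. Fr₁ = V₁/√(g·y₁) = 5.16.
Sequent-depth ratio: y₂/y₁ = ½[√(1 + 8Fr₁²) − 1] = ½[√213.8 − 1] = 6.81.
y₂ = 6.81 × 0.850 = 5.79 m.
V₂ = q/y₂ = 12.7/5.79 = 2.19 m/s. E₁ = y₁ + V₁²/2g = 12.2 m; E₂ = y₂ + V₂²/2g = 6.03 m. ΔE = E₁ − E₂ = 6.12 m.

y₂ = 5.79 m; ΔE = 6.12 m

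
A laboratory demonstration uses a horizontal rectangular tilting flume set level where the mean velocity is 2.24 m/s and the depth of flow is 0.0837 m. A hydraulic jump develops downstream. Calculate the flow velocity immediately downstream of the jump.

V₂ = 0.739 m/s

Fr₁ = V₁/√(g·y₁) = 2.24/√(9.81×0.0837) = 2.47.
From the momentum equation for a rectangular channel, y₂/y₁ = ½[√(1 + 8Fr₁²) − 1] = ½[√49.89 − 1] = 3.03.
y₂ = 3.03 × 0.0837 = 0.254 m.
q = V₁·y₁ = 2.24 × 0.0837 = 0.187 m²/s.
V₂ = q/y₂ = 0.187/0.254 = 0.739 m/s.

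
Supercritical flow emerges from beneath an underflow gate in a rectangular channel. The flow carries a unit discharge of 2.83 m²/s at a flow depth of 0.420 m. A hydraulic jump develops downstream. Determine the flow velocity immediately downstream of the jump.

V₁ = q/y₁ = 2.83/0.420 = 6.74 m/s. Fr₁ = V₁/√(g·y₁) = 6.74/√(9.81×0.420) = 3.32.
Bélanger equation: y₂/y₁ = ½[√(1 + 8Fr₁²) − 1] = ½[√89.15 − 1] = 4.22.
y₂ = 4.22 × 0.420 = 1.77 m.
V₂ = q/y₂ = 2.83/1.77 = 1.60 m/s.

V₂ = 1.60 m/s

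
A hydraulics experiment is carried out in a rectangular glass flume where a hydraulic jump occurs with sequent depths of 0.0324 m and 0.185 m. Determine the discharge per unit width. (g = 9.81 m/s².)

q = 0.0799 m²/s

For a rectangular channel the momentum equation gives q² = ½·g·y₁·y₂·(y₁ + y₂) = ½×9.81×0.0324×0.185×0.217 = 0.00639.
q = √0.00639 = 0.0799 m²/s.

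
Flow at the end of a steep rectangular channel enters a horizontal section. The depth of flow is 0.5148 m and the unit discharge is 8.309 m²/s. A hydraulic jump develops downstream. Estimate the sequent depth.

y₂ = 4.978 m

V₁ = q/y₁ = 8.309/0.5148 = 16.14 m/s. Fr₁ = V₁/√(g·y₁) = 16.14/√(9.81×0.5148) = 7.182.
Conjugate-depth relation: y₂/y₁ = ½[√(1 + 8Fr₁²) − 1] = ½[√413.67 − 1] = 9.669.
y₂ = 9.669 × 0.5148 = 4.978 m.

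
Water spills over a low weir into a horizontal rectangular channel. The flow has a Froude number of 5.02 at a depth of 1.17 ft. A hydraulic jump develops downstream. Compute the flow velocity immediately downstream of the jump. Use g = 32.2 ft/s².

Fr₁ = 5.02 (given).
Bélanger equation: y₂/y₁ = ½[√(1 + 8Fr₁²) − 1] = ½[√202.6 − 1] = 6.62.
y₂ = 6.62 × 1.17 = 7.74 ft.
V₁ = Fr₁·√(g·y₁) = 5.02×√(32.2×1.17) = 30.8 ft/s; q = V₁·y₁ = 36.1 ft²/s.
V₂ = q/y₂ = 36.1/7.74 = 4.66 ft/s.

V₂ = 4.66 ft/s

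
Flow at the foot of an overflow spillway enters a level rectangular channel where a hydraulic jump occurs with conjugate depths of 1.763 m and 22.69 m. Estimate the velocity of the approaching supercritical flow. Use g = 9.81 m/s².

V₁ = 39.29 m/s

For a rectangular channel the momentum equation gives q² = ½·g·y₁·y₂·(y₁ + y₂) = ½×9.81×1.763×22.69×24.45 = 4798.
q = √4798 = 69.27 m²/s.
V₁ = q/y₁ = 69.27/1.763 = 39.29 m/s.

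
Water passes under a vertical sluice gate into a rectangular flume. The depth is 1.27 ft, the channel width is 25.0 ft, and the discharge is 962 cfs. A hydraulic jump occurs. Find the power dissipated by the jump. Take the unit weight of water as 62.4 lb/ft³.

P = 792 hp

q = Q/b = 962/25.0 = 38.5 ft²/s; V₁ = q/y₁ = 30.3 ft/s. Fr₁ = V₁/√(g·y₁) = 4.74.
Sequent-depth ratio: y₂/y₁ = ½[√(1 + 8Fr₁²) − 1] = ½[√180.6 − 1] = 6.22.
y₂ = 6.22 × 1.27 = 7.90 ft.
Head loss: ΔE = (y₂ − y₁)³/(4y₁y₂) = (7.90 − 1.27)³/(4×1.27×7.90) = 291/40.1 = 7.26 ft.
P = γ·Q·ΔE/550 = 62.4 × 962 × 7.26 / 550 = 792 hp.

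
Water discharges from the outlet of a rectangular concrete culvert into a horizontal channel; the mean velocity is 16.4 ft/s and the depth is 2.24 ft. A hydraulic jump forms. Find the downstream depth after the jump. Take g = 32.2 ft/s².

Fr₁ = V₁/√(g·y₁) = 16.4/√(32.2×2.24) = 1.93.
Bélanger equation: y₂/y₁ = ½[√(1 + 8Fr₁²) − 1] = ½[√30.83 − 1] = 2.28.
y₂ = 2.28 × 2.24 = 5.10 ft.

y₂ = 5.10 ft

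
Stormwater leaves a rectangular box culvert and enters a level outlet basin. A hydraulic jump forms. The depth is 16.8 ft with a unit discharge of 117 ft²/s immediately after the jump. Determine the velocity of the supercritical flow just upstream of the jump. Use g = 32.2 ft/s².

V₂ = q/y₂ = 117/16.8 = 6.96 ft/s; Fr₂ = V₂/√(g·y₂) = 0.299.
From the momentum equation (using Fr₂), y₁/y₂ = ½[√(1 + 8Fr₂²) − 1] = ½[√1.717 − 1] = 0.155.
y₁ = 0.155 × 16.8 = 2.61 ft.
V₁ = q/y₁ = 117/2.61 = 44.9 ft/s.

V₁ = 44.9 ft/s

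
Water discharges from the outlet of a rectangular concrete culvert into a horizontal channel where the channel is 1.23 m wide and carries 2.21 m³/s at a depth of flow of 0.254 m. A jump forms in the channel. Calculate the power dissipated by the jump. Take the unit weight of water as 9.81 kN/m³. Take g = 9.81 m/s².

P = 26.9 kW

q = Q/b = 2.21/1.23 = 1.80 m²/s; V₁ = q/y₁ = 7.07 m/s. Fr₁ = V₁/√(g·y₁) = 4.48.
Bélanger equation: y₂/y₁ = ½[√(1 + 8Fr₁²) − 1] = ½[√161.7 − 1] = 5.86.
y₂ = 5.86 × 0.254 = 1.49 m.
V₂ = q/y₂ = 1.80/1.49 = 1.21 m/s. E₁ = y₁ + V₁²/2g = 2.80 m; E₂ = y₂ + V₂²/2g = 1.56 m. ΔE = E₁ − E₂ = 1.24 m.
P = γ·Q·ΔE = 9.81 × 2.21 × 1.24 = 26.9 kW.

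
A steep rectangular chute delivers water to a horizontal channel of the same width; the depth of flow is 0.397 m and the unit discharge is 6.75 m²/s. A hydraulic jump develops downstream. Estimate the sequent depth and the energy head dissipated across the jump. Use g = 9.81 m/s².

V₁ = q/y₁ = 6.75/0.397 = 17.0 m/s. Fr₁ = V₁/√(g·y₁) = 17.0/√(9.81×0.397) = 8.62.
Sequent-depth ratio: y₂/y₁ = ½[√(1 + 8Fr₁²) − 1] = ½[√594.8 − 1] = 11.7.
y₂ = 11.7 × 0.397 = 4.64 m.
Head loss: ΔE = (y₂ − y₁)³/(4y₁y₂) = (4.64 − 0.397)³/(4×0.397×4.64) = 76.5/7.37 = 10.4 m.

y₂ = 4.64 m; ΔE = 10.4 m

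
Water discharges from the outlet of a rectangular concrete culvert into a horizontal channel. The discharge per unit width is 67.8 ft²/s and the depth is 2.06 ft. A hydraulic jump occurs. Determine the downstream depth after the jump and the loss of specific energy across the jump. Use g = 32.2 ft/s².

V₁ = q/y₁ = 67.8/2.06 = 32.9 ft/s. Fr₁ = V₁/√(g·y₁) = 32.9/√(32.2×2.06) = 4.04.
Sequent-depth ratio: y₂/y₁ = ½[√(1 + 8Fr₁²) − 1] = ½[√131.6 − 1] = 5.24.
y₂ = 5.24 × 2.06 = 10.8 ft.
Head loss: ΔE = (y₂ − y₁)³/(4y₁y₂) = (10.8 − 2.06)³/(4×2.06×10.8) = 665/88.9 = 7.48 ft.

y₂ = 10.8 ft; ΔE = 7.48 ft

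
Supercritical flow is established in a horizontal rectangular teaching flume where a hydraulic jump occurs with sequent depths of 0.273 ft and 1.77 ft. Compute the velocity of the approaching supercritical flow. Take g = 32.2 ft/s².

For a rectangular channel the momentum equation gives q² = ½·g·y₁·y₂·(y₁ + y₂) = ½×32.2×0.273×1.77×2.04 = 15.9.
q = √15.9 = 3.99 ft²/s.
V₁ = q/y₁ = 3.99/0.273 = 14.6 ft/s.

V₁ = 14.6 ft/s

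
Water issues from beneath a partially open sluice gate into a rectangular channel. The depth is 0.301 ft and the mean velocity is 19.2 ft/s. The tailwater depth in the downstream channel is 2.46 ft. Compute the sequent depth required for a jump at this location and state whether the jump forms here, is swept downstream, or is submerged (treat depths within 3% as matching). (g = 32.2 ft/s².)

Fr₁ = V₁/√(g·y₁) = 19.2/√(32.2×0.301) = 6.17.
Bélanger equation: y₂/y₁ = ½[√(1 + 8Fr₁²) − 1] = ½[√305.3 − 1] = 8.24.
y₂ = 8.24 × 0.301 = 2.48 ft.
Tailwater y_tw = 2.46 ft: y_tw ≈ y₂, so the jump forms here.

y₂ = 2.48 ft; the jump forms here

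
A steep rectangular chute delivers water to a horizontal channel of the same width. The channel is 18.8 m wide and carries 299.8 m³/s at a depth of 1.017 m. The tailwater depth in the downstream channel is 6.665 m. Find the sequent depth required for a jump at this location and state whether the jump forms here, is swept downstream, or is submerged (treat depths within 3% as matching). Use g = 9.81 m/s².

q = Q/b = 299.8/18.8 = 15.95 m²/s; V₁ = q/y₁ = 15.68 m/s. Fr₁ = V₁/√(g·y₁) = 4.964.
By Bélanger, y₂/y₁ = ½[√(1 + 8Fr₁²) − 1] = ½[√198.15 − 1] = 6.538.
y₂ = 6.538 × 1.017 = 6.650 m.
Tailwater y_tw = 6.665 m: y_tw ≈ y₂, so the jump forms here.

y₂ = 6.650 m; the jump forms here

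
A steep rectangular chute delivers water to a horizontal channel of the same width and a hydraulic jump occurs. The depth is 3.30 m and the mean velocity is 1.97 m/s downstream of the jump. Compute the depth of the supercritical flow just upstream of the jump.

Fr₂ = V₂/√(g·y₂) = 1.97/√(9.81×3.30) = 0.346.
The Bélanger relation is symmetric: y₁/y₂ = ½[√(1 + 8Fr₂²) − 1] = ½[√1.959 − 1] = 0.200.
y₁ = 0.200 × 3.30 = 0.659 m.

y₁ = 0.659 m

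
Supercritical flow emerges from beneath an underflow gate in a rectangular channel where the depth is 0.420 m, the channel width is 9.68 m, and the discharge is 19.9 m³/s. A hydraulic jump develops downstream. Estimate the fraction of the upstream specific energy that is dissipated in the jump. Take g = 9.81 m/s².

q = Q/b = 19.9/9.68 = 2.06 m²/s; V₁ = q/y₁ = 4.89 m/s. Fr₁ = V₁/√(g·y₁) = 2.41.
Sequent-depth ratio: y₂/y₁ = ½[√(1 + 8Fr₁²) − 1] = ½[√47.52 − 1] = 2.95.
y₂ = 2.95 × 0.420 = 1.24 m.
E₁ = y₁ + V₁²/2g = 1.64 m. ΔE = (y₂ − y₁)³/(4y₁y₂) = 0.263 m. ΔE/E₁ = 0.263/1.64 = 0.160.

ΔE/E₁ = 0.160 (16.0%)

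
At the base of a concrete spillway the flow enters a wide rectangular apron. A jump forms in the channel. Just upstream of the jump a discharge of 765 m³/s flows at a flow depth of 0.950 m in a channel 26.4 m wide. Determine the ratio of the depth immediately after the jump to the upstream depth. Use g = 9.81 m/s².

q = Q/b = 765/26.4 = 29.0 m²/s; V₁ = q/y₁ = 30.5 m/s. Fr₁ = V₁/√(g·y₁) = 9.99.
Conjugate-depth relation: y₂/y₁ = ½[√(1 + 8Fr₁²) − 1] = ½[√799.7 − 1] = 13.6.

y₂/y₁ = 13.6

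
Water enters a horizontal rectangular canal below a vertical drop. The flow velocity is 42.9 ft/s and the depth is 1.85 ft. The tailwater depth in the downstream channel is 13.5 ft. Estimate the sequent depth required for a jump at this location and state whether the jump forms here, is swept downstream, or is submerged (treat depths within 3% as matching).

y₂ = 13.6 ft; the jump forms here

Fr₁ = V₁/√(g·y₁) = 42.9/√(32.2×1.85) = 5.56.
Sequent-depth ratio: y₂/y₁ = ½[√(1 + 8Fr₁²) − 1] = ½[√248.2 − 1] = 7.38.
y₂ = 7.38 × 1.85 = 13.6 ft.
Tailwater y_tw = 13.5 ft: y_tw ≈ y₂, so the jump forms here.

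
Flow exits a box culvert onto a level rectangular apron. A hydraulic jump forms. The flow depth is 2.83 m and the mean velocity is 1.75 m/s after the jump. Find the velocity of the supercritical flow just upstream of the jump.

Fr₂ = V₂/√(g·y₂) = 1.75/√(9.81×2.83) = 0.332.
Applying the sequent-depth relation in reverse, y₁/y₂ = ½[√(1 + 8Fr₂²) − 1] = ½[√1.882 − 1] = 0.186.
y₁ = 0.186 × 2.83 = 0.526 m.
V₁ = q/y₁ = 4.95/0.526 = 9.41 m/s.

V₁ = 9.41 m/s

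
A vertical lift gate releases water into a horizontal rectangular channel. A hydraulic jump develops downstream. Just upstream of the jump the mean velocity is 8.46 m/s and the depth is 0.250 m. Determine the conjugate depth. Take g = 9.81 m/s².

y₂ = 1.79 m

Fr₁ = V₁/√(g·y₁) = 8.46/√(9.81×0.250) = 5.40.
Conjugate-depth relation: y₂/y₁ = ½[√(1 + 8Fr₁²) − 1] = ½[√234.5 − 1] = 7.16.
y₂ = 7.16 × 0.250 = 1.79 m.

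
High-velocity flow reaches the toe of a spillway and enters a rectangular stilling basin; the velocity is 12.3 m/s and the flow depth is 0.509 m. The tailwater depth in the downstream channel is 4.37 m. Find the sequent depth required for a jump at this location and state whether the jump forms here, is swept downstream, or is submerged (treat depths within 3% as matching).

Fr₁ = V₁/√(g·y₁) = 12.3/√(9.81×0.509) = 5.50.
By Bélanger, y₂/y₁ = ½[√(1 + 8Fr₁²) − 1] = ½[√243.4 − 1] = 7.30.
y₂ = 7.30 × 0.509 = 3.72 m.
Tailwater y_tw = 4.37 m: y_tw > y₂, so the jump is submerged.

y₂ = 3.72 m; the jump is submerged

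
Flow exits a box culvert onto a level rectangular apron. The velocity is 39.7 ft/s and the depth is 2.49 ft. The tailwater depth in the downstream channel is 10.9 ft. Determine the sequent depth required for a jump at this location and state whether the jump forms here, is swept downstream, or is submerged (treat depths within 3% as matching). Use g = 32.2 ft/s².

y₂ = 14.4 ft; the jump is swept downstream

Fr₁ = V₁/√(g·y₁) = 39.7/√(32.2×2.49) = 4.43.
Bélanger equation: y₂/y₁ = ½[√(1 + 8Fr₁²) − 1] = ½[√158.3 − 1] = 5.79.
y₂ = 5.79 × 2.49 = 14.4 ft.
Tailwater y_tw = 10.9 ft: y_tw < y₂, so the jump is swept downstream.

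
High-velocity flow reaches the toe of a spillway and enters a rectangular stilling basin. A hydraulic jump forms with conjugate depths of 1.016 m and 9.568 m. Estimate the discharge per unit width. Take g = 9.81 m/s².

q = 22.46 m²/s

For a rectangular channel the momentum equation gives q² = ½·g·y₁·y₂·(y₁ + y₂) = ½×9.81×1.016×9.568×10.58 = 504.7.
q = √504.7 = 22.46 m²/s.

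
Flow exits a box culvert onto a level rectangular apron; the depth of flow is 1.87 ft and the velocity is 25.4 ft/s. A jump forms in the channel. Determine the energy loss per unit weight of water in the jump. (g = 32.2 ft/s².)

ΔE = 3.54 ft

Fr₁ = V₁/√(g·y₁) = 25.4/√(32.2×1.87) = 3.27.
From the momentum equation for a rectangular channel, y₂/y₁ = ½[√(1 + 8Fr₁²) − 1] = ½[√86.72 − 1] = 4.16.
y₂ = 4.16 × 1.87 = 7.77 ft.
q = V₁·y₁ = 25.4 × 1.87 = 47.5 ft²/s. V₂ = q/y₂ = 47.5/7.77 = 6.11 ft/s. E₁ = y₁ + V₁²/2g = 11.9 ft; E₂ = y₂ + V₂²/2g = 8.35 ft. ΔE = E₁ − E₂ = 3.54 ft.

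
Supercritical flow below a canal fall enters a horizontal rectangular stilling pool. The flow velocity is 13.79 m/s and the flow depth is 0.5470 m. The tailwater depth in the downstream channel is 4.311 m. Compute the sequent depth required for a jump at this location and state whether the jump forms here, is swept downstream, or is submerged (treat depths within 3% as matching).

y₂ = 4.340 m; the jump forms here

Fr₁ = V₁/√(g·y₁) = 13.79/√(9.81×0.5470) = 5.953.
Conjugate-depth relation: y₂/y₁ = ½[√(1 + 8Fr₁²) − 1] = ½[√284.51 − 1] = 7.934.
y₂ = 7.934 × 0.5470 = 4.340 m.
Tailwater y_tw = 4.311 m: y_tw ≈ y₂, so the jump forms here.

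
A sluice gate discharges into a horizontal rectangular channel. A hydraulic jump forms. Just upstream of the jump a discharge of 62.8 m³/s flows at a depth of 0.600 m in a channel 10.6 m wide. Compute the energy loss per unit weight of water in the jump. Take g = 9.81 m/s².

ΔE = 2.22 m

q = Q/b = 62.8/10.6 = 5.92 m²/s; V₁ = q/y₁ = 9.87 m/s. Fr₁ = V₁/√(g·y₁) = 4.07.
Bélanger equation: y₂/y₁ = ½[√(1 + 8Fr₁²) − 1] = ½[√133.5 − 1] = 5.28.
y₂ = 5.28 × 0.600 = 3.17 m.
Head loss: ΔE = (y₂ − y₁)³/(4y₁y₂) = (3.17 − 0.600)³/(4×0.600×3.17) = 16.9/7.60 = 2.22 m.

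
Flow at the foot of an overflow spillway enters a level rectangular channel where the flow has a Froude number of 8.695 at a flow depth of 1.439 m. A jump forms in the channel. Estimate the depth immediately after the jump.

y₂ = 16.99 m

Fr₁ = 8.695 (given).
From the momentum equation for a rectangular channel, y₂/y₁ = ½[√(1 + 8Fr₁²) − 1] = ½[√605.82 − 1] = 11.81.
y₂ = 11.81 × 1.439 = 16.99 m.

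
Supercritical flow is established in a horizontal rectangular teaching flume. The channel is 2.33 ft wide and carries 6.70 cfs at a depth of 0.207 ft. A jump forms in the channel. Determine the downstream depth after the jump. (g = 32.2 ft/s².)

y₂ = 1.48 ft

q = Q/b = 6.70/2.33 = 2.88 ft²/s; V₁ = q/y₁ = 13.9 ft/s. Fr₁ = V₁/√(g·y₁) = 5.38.
Sequent-depth ratio: y₂/y₁ = ½[√(1 + 8Fr₁²) − 1] = ½[√232.6 − 1] = 7.13.
y₂ = 7.13 × 0.207 = 1.48 ft.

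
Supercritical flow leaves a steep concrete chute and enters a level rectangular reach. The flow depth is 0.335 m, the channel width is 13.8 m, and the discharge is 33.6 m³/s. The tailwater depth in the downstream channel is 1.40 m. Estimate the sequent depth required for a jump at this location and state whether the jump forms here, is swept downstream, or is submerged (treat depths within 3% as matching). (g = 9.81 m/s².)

q = Q/b = 33.6/13.8 = 2.43 m²/s; V₁ = q/y₁ = 7.27 m/s. Fr₁ = V₁/√(g·y₁) = 4.01.
From the momentum equation for a rectangular channel, y₂/y₁ = ½[√(1 + 8Fr₁²) − 1] = ½[√129.6 − 1] = 5.19.
y₂ = 5.19 × 0.335 = 1.74 m.
Tailwater y_tw = 1.40 m: y_tw < y₂, so the jump is swept downstream.

y₂ = 1.74 m; the jump is swept downstream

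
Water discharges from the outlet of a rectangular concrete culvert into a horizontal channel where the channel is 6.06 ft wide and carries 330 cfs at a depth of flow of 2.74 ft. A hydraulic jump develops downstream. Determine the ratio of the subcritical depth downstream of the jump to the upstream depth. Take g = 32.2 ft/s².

y₂/y₁ = 2.53

q = Q/b = 330/6.06 = 54.5 ft²/s; V₁ = q/y₁ = 19.9 ft/s. Fr₁ = V₁/√(g·y₁) = 2.12.
From the momentum equation for a rectangular channel, y₂/y₁ = ½[√(1 + 8Fr₁²) − 1] = ½[√36.82 − 1] = 2.53.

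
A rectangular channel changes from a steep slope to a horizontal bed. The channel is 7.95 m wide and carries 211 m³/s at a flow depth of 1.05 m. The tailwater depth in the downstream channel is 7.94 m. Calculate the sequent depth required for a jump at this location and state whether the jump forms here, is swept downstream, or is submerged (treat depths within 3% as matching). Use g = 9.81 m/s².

q = Q/b = 211/7.95 = 26.5 m²/s; V₁ = q/y₁ = 25.3 m/s. Fr₁ = V₁/√(g·y₁) = 7.88.
Sequent-depth ratio: y₂/y₁ = ½[√(1 + 8Fr₁²) − 1] = ½[√497.2 − 1] = 10.6.
y₂ = 10.6 × 1.05 = 11.2 m.
Tailwater y_tw = 7.94 m: y_tw < y₂, so the jump is swept downstream.

y₂ = 11.2 m; the jump is swept downstream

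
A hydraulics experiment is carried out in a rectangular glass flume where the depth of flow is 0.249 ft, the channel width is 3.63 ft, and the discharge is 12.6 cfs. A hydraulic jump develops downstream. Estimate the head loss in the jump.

q = Q/b = 12.6/3.63 = 3.47 ft²/s; V₁ = q/y₁ = 13.9 ft/s. Fr₁ = V₁/√(g·y₁) = 4.92.
From the momentum equation for a rectangular channel, y₂/y₁ = ½[√(1 + 8Fr₁²) − 1] = ½[√194.9 − 1] = 6.48.
y₂ = 6.48 × 0.249 = 1.61 ft.
V₂ = q/y₂ = 3.47/1.61 = 2.15 ft/s. E₁ = y₁ + V₁²/2g = 3.27 ft; E₂ = y₂ + V₂²/2g = 1.69 ft. ΔE = E₁ − E₂ = 1.58 ft.

ΔE = 1.58 ft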